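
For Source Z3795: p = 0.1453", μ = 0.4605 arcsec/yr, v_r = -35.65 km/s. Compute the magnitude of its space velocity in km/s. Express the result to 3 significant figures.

38.7 km/s

d = 1/p = 1/0.1453″ = 6.8823 pc.
v_t = 4.740 μ d = 4.740 × 0.4605 × 6.8823 = 15.022 km/s.
v = √(v_r² + v_t²) = √((-35.65)² + 15.022²) = √1496.58 = 38.686 km/s.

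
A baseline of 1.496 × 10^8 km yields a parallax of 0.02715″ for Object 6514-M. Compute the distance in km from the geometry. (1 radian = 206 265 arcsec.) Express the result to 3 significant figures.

θ = 0.02715″ = 0.02715/206265 = 1.3163 × 10^-7 rad.
d = B/θ = (1.496 × 10^8) / (1.3163 × 10^-7) = 1.1365 × 10^15 km.

1.14 × 10^15 km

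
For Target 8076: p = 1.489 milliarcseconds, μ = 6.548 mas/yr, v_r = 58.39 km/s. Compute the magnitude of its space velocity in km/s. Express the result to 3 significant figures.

62.0 km/s

d = 1/p = 1/0.001489″ = 671.59 pc.
μ = 6.548 mas/yr = 0.006548 ″/yr.
v_t = 4.740 μ d = 4.740 × 0.006548 × 671.59 = 20.844 km/s.
v = √(v_r² + v_t²) = √(58.39² + 20.844²) = √3843.86 = 61.999 km/s.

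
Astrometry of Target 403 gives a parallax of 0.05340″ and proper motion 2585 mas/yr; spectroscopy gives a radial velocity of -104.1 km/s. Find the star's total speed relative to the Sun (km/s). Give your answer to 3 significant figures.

252 km/s

d = 1/p = 1/0.05340″ = 18.727 pc.
μ = 2585 mas/yr = 2.585 ″/yr.
v_t = 4.740 μ d = 4.740 × 2.585 × 18.727 = 229.46 km/s.
v = √(v_r² + v_t²) = √((-104.1)² + 229.46²) = √63488.7 = 251.97 km/s.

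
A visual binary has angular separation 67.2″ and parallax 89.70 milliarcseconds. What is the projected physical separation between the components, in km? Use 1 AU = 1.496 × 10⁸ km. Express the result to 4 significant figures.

d = 1/p = 1/0.08970″ = 11.148 pc.
At distance d (pc), an angle of θ arcsec spans θ·d AU: s = 67.2 × 11.148 = 749.15 AU.
= 749.15 × 1.496 × 10⁸ km = 1.1207 × 10^11 km.

1.121 × 10^11 km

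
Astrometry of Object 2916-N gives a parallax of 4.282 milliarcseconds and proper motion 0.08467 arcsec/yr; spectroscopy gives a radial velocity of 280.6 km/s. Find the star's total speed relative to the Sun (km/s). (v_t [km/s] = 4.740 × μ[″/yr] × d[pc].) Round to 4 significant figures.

d = 1/p = 1/0.004282″ = 233.54 pc.
v_t = 4.740 μ d = 4.740 × 0.08467 × 233.54 = 93.728 km/s.
v = √(v_r² + v_t²) = √(280.6² + 93.728²) = √87521.3 = 295.84 km/s.

295.8 km/s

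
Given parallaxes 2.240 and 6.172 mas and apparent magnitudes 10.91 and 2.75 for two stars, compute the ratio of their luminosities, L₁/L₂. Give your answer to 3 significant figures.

L₁/L₂ = 0.00413

d₁ = 1/p₁ = 1/0.002240″ = 446.43 pc; d₂ = 1/p₂ = 1/0.006172″ = 162.02 pc.
M₁ = m₁ − 5 log₁₀ d₁ + 5 = 10.91 − 13.2488 + 5 = 2.6612.
M₂ = 2.75 − 11.0478 + 5 = -3.2978.
L₁/L₂ = 10^(0.4(M₂ − M₁)) = 10^(0.4 × (-5.9590)) = 10^(-2.38360) = 0.0041343.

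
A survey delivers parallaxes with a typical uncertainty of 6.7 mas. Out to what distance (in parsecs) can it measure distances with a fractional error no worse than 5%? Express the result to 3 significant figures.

σ_d/d = σ_p/p, so the condition is σ_p/p ≤ 0.05, i.e. p ≥ σ_p/0.05.
p_min = 6.7/0.05 = 134 mas = 0.134 arcsec.
d_max = 1/p_min = 1/0.134 = 7.4627 pc.

7.46 pc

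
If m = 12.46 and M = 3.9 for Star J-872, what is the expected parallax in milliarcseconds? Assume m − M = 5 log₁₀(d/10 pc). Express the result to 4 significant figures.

1.941 mas

m − M = 12.46 − 3.9 = 8.56.
d = 10^((m−M)/5 + 1) = 10^2.712 = 515.23 pc.
p = 1/d = 1/515.23 = 0.0019409 arcsec = 1.9409 mas.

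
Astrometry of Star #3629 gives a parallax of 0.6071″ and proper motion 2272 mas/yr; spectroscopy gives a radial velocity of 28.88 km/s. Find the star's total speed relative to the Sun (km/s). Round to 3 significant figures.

33.9 km/s

d = 1/p = 1/0.6071″ = 1.6472 pc.
μ = 2272 mas/yr = 2.272 ″/yr.
v_t = 4.740 μ d = 4.740 × 2.272 × 1.6472 = 17.739 km/s.
v = √(v_r² + v_t²) = √(28.88² + 17.739²) = √1148.73 = 33.893 km/s.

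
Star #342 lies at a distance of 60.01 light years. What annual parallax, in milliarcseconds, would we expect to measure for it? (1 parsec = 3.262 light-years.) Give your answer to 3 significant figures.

54.4 mas

d = 60.01 ly ÷ 3.262 = 18.397 pc.
p = 1/d = 1/18.397 = 0.054357 arcsec.
= 0.054357 × 1000 = 54.357 mas.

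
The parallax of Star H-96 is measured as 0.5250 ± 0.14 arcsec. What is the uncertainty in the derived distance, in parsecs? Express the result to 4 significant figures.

0.5079 pc

d = 1/p, so σ_d = σ_p / p².
σ_d = 0.140 / (0.5250)² = 0.140 / 0.27563 = 0.50793 pc.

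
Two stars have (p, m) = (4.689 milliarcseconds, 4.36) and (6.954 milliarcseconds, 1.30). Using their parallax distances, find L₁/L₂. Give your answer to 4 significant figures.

d₁ = 1/p₁ = 1/0.004689″ = 213.27 pc; d₂ = 1/p₂ = 1/0.006954″ = 143.8 pc.
M₁ = m₁ − 5 log₁₀ d₁ + 5 = 4.36 − 11.6446 + 5 = -2.2846.
M₂ = 1.30 − 10.7888 + 5 = -4.4888.
L₁/L₂ = 10^(0.4(M₂ − M₁)) = 10^(0.4 × (-2.2042)) = 10^(-0.88168) = 0.13132.

L₁/L₂ = 0.1313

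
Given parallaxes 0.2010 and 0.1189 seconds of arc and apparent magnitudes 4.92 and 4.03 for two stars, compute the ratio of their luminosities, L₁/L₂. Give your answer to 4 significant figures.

L₁/L₂ = 0.1542

d₁ = 1/p₁ = 1/0.2010″ = 4.9751 pc; d₂ = 1/p₂ = 1/0.1189″ = 8.4104 pc.
M₁ = m₁ − 5 log₁₀ d₁ + 5 = 4.92 − 3.4840 + 5 = 6.4360.
M₂ = 4.03 − 4.6241 + 5 = 4.4059.
L₁/L₂ = 10^(0.4(M₂ − M₁)) = 10^(0.4 × (-2.0301)) = 10^(-0.81204) = 0.15416.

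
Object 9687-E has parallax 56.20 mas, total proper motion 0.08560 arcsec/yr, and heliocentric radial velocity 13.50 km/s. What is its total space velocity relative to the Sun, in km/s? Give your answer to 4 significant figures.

d = 1/p = 1/0.05620″ = 17.794 pc.
v_t = 4.740 μ d = 4.740 × 0.08560 × 17.794 = 7.2198 km/s.
v = √(v_r² + v_t²) = √(13.50² + 7.2198²) = √234.376 = 15.309 km/s.

15.31 km/s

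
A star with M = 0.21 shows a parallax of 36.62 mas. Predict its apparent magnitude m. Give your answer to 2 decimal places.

m = 2.39

d = 1/p = 1/0.03662″ = 27.307 pc.
m − M = 5 log₁₀ d − 5 = 5 log₁₀(27.307) − 5 = 7.1814 − 5 = 2.1814.
m = M + (m − M) = 0.21 + 2.1814 = 2.39.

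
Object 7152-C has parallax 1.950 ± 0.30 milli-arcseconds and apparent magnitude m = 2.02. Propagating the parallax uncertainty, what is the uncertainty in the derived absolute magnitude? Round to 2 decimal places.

σ_M = 0.33 mag

M = m − 5 log₁₀ d + 5 = m + 5 log₁₀ p + 5, so ∂M/∂p = 5/(p ln 10).
σ_M = (5/ln 10) · (σ_p/p) = 2.1715 × 0.30/1.950 = 2.1715 × 0.15385 = 0.33409.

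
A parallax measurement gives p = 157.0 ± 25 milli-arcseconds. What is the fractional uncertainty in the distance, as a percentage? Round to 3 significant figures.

15.9%

For d = 1/p, |σ_d/d| = |σ_p/p|.
σ_p/p = 25 / 157.0 = 0.15924 = 15.924%.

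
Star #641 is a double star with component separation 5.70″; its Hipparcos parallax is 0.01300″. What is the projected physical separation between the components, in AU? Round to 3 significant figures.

d = 1/p = 1/0.01300″ = 76.923 pc.
At distance d (pc), an angle of θ arcsec spans θ·d AU: s = 5.70 × 76.923 = 438.46 AU.

438 AU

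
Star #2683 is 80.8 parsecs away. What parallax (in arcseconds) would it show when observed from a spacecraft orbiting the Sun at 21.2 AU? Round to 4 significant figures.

0.2624 arcsec

p (arcsec) = B (AU) / d (pc).
p = 21.2 / 80.8 = 0.26238 arcsec.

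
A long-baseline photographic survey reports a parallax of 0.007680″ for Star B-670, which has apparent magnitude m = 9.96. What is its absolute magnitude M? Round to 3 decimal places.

d = 1/p = 1/0.007680″ = 130.21 pc.
m − M = 5 log₁₀(130.21) − 5 = 10.5732 − 5 = 5.5732.
M = m − (m − M) = 9.96 − 5.5732 = 4.387.

M = 4.387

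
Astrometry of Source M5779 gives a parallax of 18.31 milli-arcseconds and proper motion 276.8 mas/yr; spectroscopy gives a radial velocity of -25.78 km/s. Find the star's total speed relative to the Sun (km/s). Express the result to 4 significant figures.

76.15 km/s

d = 1/p = 1/0.01831″ = 54.615 pc.
μ = 276.8 mas/yr = 0.2768 ″/yr.
v_t = 4.740 μ d = 4.740 × 0.2768 × 54.615 = 71.657 km/s.
v = √(v_r² + v_t²) = √((-25.78)² + 71.657²) = √5799.33 = 76.153 km/s.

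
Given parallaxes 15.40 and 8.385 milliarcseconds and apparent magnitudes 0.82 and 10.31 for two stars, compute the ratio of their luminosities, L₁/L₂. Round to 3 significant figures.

L₁/L₂ = 1850

d₁ = 1/p₁ = 1/0.01540″ = 64.935 pc; d₂ = 1/p₂ = 1/0.008385″ = 119.26 pc.
M₁ = m₁ − 5 log₁₀ d₁ + 5 = 0.82 − 9.0624 + 5 = -3.2424.
M₂ = 10.31 − 10.3825 + 5 = 4.9275.
L₁/L₂ = 10^(0.4(M₂ − M₁)) = 10^(0.4 × 8.1699) = 10^3.26796 = 1853.4.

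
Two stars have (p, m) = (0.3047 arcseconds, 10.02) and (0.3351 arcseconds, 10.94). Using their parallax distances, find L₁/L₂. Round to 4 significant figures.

d₁ = 1/p₁ = 1/0.3047″ = 3.2819 pc; d₂ = 1/p₂ = 1/0.3351″ = 2.9842 pc.
M₁ = m₁ − 5 log₁₀ d₁ + 5 = 10.02 − 2.5806 + 5 = 12.4394.
M₂ = 10.94 − 2.3741 + 5 = 13.5659.
L₁/L₂ = 10^(0.4(M₂ − M₁)) = 10^(0.4 × 1.1265) = 10^0.45060 = 2.8223.

L₁/L₂ = 2.822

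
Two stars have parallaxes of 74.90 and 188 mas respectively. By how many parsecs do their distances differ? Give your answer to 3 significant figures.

d_A = 1/0.07490″ = 13.351 pc; d_B = 1/0.1880″ = 5.3191 pc.
|d_B − d_A| = |5.3191 − 13.351| = 8.0319 pc.

8.03 pc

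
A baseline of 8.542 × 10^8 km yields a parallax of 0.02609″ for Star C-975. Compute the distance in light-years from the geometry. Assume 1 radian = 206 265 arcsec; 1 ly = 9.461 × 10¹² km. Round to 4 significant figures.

θ = 0.02609″ = 0.02609/206265 = 1.2649 × 10^-7 rad.
d = B/θ = (8.542 × 10^8) / (1.2649 × 10^-7) = 6.7531 × 10^15 km = (6.7531 × 10^15) / (9.461 × 10^12) ly = 713.78 ly.

713.8 ly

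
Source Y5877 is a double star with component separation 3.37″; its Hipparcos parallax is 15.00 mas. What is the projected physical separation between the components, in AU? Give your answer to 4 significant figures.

224.7 AU

d = 1/p = 1/0.01500″ = 66.667 pc.
At distance d (pc), an angle of θ arcsec spans θ·d AU: s = 3.37 × 66.667 = 224.67 AU.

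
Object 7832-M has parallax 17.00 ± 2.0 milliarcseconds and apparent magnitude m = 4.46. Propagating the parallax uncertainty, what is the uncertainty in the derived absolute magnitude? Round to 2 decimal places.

M = m − 5 log₁₀ d + 5 = m + 5 log₁₀ p + 5, so ∂M/∂p = 5/(p ln 10).
σ_M = (5/ln 10) · (σ_p/p) = 2.1715 × 2.0/17.00 = 2.1715 × 0.11765 = 0.25548.

σ_M = 0.26 mag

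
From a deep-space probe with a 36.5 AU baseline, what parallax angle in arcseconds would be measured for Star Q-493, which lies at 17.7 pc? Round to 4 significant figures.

p (arcsec) = B (AU) / d (pc).
p = 36.5 / 17.7 = 2.0621 arcsec.

2.062 arcsec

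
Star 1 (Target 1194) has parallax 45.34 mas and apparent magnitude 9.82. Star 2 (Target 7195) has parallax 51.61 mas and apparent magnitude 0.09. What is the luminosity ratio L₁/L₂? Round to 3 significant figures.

d₁ = 1/p₁ = 1/0.04534″ = 22.056 pc; d₂ = 1/p₂ = 1/0.05161″ = 19.376 pc.
M₁ = m₁ − 5 log₁₀ d₁ + 5 = 9.82 − 6.7176 + 5 = 8.1024.
M₂ = 0.09 − 6.4363 + 5 = -1.3463.
L₁/L₂ = 10^(0.4(M₂ − M₁)) = 10^(0.4 × (-9.4487)) = 10^(-3.77948) = 0.00016616.

L₁/L₂ = 0.000166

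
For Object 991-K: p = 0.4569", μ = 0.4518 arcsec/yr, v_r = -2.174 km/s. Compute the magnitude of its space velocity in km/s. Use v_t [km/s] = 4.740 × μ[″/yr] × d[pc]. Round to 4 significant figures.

d = 1/p = 1/0.4569″ = 2.1887 pc.
v_t = 4.740 μ d = 4.740 × 0.4518 × 2.1887 = 4.6872 km/s.
v = √(v_r² + v_t²) = √((-2.174)² + 4.6872²) = √26.6961 = 5.1668 km/s.

5.167 km/s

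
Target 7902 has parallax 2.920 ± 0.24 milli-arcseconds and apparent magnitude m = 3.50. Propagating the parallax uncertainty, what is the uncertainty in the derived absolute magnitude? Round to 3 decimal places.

M = m − 5 log₁₀ d + 5 = m + 5 log₁₀ p + 5, so ∂M/∂p = 5/(p ln 10).
σ_M = (5/ln 10) · (σ_p/p) = 2.1715 × 0.24/2.920 = 2.1715 × 0.082192 = 0.17848.

σ_M = 0.178 mag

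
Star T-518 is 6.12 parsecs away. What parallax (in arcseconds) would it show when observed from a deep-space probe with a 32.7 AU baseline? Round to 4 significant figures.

5.343 arcsec

p (arcsec) = B (AU) / d (pc).
p = 32.7 / 6.12 = 5.3431 arcsec.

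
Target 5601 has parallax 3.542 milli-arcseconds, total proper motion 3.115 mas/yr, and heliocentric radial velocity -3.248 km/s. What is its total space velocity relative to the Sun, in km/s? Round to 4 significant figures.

5.285 km/s

d = 1/p = 1/0.003542″ = 282.33 pc.
μ = 3.115 mas/yr = 0.003115 ″/yr.
v_t = 4.740 μ d = 4.740 × 0.003115 × 282.33 = 4.1686 km/s.
v = √(v_r² + v_t²) = √((-3.248)² + 4.1686²) = √27.9267 = 5.2846 km/s.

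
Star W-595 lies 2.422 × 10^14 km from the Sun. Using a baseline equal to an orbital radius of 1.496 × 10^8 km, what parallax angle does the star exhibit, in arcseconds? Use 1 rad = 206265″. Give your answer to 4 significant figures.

θ ≈ B/d = (1.496 × 10^8) / (2.422 × 10^14) = 6.1767 × 10^-7 rad.
In arcseconds: 6.1767 × 10^-7 × 206265 = 0.1274″.

0.1274 arcsec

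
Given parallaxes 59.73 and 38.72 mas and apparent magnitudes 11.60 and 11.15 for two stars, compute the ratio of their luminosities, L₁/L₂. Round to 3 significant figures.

d₁ = 1/p₁ = 1/0.05973″ = 16.742 pc; d₂ = 1/p₂ = 1/0.03872″ = 25.826 pc.
M₁ = m₁ − 5 log₁₀ d₁ + 5 = 11.60 − 6.1190 + 5 = 10.4810.
M₂ = 11.15 − 7.0603 + 5 = 9.0897.
L₁/L₂ = 10^(0.4(M₂ − M₁)) = 10^(0.4 × (-1.3913)) = 10^(-0.55652) = 0.27764.

L₁/L₂ = 0.278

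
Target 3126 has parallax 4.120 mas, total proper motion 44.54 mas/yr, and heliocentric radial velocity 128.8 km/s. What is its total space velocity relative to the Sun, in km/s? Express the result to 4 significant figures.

138.6 km/s

d = 1/p = 1/0.004120″ = 242.72 pc.
μ = 44.54 mas/yr = 0.04454 ″/yr.
v_t = 4.740 μ d = 4.740 × 0.04454 × 242.72 = 51.243 km/s.
v = √(v_r² + v_t²) = √(128.8² + 51.243²) = √19215.3 = 138.62 km/s.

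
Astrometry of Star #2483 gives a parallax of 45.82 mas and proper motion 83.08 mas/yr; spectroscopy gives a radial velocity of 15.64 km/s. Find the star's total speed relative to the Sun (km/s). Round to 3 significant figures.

d = 1/p = 1/0.04582″ = 21.825 pc.
μ = 83.08 mas/yr = 0.08308 ″/yr.
v_t = 4.740 μ d = 4.740 × 0.08308 × 21.825 = 8.5947 km/s.
v = √(v_r² + v_t²) = √(15.64² + 8.5947²) = √318.478 = 17.846 km/s.

17.8 km/s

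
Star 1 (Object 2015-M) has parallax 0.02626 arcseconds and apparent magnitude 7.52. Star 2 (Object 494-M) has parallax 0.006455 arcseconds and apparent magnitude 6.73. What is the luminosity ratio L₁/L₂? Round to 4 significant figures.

d₁ = 1/p₁ = 1/0.02626″ = 38.081 pc; d₂ = 1/p₂ = 1/0.006455″ = 154.92 pc.
M₁ = m₁ − 5 log₁₀ d₁ + 5 = 7.52 − 7.9035 + 5 = 4.6165.
M₂ = 6.73 − 10.9505 + 5 = 0.7795.
L₁/L₂ = 10^(0.4(M₂ − M₁)) = 10^(0.4 × (-3.8370)) = 10^(-1.53480) = 0.029188.

L₁/L₂ = 0.02919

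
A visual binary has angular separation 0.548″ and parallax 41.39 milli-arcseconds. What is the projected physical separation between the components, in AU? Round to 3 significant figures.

13.2 AU

d = 1/p = 1/0.04139″ = 24.16 pc.
At distance d (pc), an angle of θ arcsec spans θ·d AU: s = 0.548 × 24.16 = 13.24 AU.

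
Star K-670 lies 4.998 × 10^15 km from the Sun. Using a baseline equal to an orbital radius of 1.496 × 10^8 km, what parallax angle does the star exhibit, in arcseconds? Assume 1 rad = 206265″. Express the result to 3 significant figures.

θ ≈ B/d = (1.496 × 10^8) / (4.998 × 10^15) = 2.9932 × 10^-8 rad.
In arcseconds: 2.9932 × 10^-8 × 206265 = 0.0061739″.

0.00617 arcsec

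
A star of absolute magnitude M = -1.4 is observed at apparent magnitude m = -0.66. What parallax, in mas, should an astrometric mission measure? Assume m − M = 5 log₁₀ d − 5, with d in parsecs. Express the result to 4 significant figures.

71.12 mas

m − M = -0.66 − (-1.4) = 0.74.
d = 10^((m−M)/5 + 1) = 10^1.148 = 14.06 pc.
p = 1/d = 1/14.06 = 0.071124 arcsec = 71.124 mas.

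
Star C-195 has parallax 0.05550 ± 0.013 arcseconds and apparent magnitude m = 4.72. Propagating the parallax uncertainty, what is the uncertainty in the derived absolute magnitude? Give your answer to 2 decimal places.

σ_M = 0.51 mag

M = m − 5 log₁₀ d + 5 = m + 5 log₁₀ p + 5, so ∂M/∂p = 5/(p ln 10).
σ_M = (5/ln 10) · (σ_p/p) = 2.1715 × 0.013/0.05550 = 2.1715 × 0.23423 = 0.50863.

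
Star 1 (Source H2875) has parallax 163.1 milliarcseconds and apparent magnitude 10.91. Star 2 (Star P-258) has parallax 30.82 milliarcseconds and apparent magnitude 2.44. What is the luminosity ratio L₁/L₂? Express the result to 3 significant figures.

L₁/L₂ = 1.46 × 10^-5

d₁ = 1/p₁ = 1/0.1631″ = 6.1312 pc; d₂ = 1/p₂ = 1/0.03082″ = 32.446 pc.
M₁ = m₁ − 5 log₁₀ d₁ + 5 = 10.91 − 3.9377 + 5 = 11.9723.
M₂ = 2.44 − 7.5558 + 5 = -0.1158.
L₁/L₂ = 10^(0.4(M₂ − M₁)) = 10^(0.4 × (-12.0881)) = 10^(-4.83524) = 0.000014614.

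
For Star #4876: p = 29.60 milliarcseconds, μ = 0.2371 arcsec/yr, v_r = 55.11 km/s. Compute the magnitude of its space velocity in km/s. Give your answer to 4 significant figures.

66.92 km/s

d = 1/p = 1/0.02960″ = 33.784 pc.
v_t = 4.740 μ d = 4.740 × 0.2371 × 33.784 = 37.968 km/s.
v = √(v_r² + v_t²) = √(55.11² + 37.968²) = √4478.68 = 66.923 km/s.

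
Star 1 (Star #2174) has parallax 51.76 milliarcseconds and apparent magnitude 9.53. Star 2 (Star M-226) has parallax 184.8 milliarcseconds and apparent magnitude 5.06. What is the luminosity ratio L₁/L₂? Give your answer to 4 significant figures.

d₁ = 1/p₁ = 1/0.05176″ = 19.32 pc; d₂ = 1/p₂ = 1/0.1848″ = 5.4113 pc.
M₁ = m₁ − 5 log₁₀ d₁ + 5 = 9.53 − 6.4300 + 5 = 8.1000.
M₂ = 5.06 − 3.6665 + 5 = 6.3935.
L₁/L₂ = 10^(0.4(M₂ − M₁)) = 10^(0.4 × (-1.7065)) = 10^(-0.68260) = 0.20768.

L₁/L₂ = 0.2077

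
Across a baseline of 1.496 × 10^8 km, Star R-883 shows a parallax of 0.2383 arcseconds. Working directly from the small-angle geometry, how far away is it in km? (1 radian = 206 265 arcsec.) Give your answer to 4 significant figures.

1.295 × 10^14 km

θ = 0.2383″ = 0.2383/206265 = 1.1553 × 10^-6 rad.
d = B/θ = (1.496 × 10^8) / (1.1553 × 10^-6) = 1.2949 × 10^14 km.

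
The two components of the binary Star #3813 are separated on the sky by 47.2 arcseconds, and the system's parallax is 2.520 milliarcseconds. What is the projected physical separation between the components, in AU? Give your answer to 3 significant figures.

18700 AU

d = 1/p = 1/0.002520″ = 396.83 pc.
At distance d (pc), an angle of θ arcsec spans θ·d AU: s = 47.2 × 396.83 = 18730 AU.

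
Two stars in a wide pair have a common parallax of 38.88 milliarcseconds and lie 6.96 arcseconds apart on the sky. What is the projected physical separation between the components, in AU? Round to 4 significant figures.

d = 1/p = 1/0.03888″ = 25.72 pc.
At distance d (pc), an angle of θ arcsec spans θ·d AU: s = 6.96 × 25.72 = 179.01 AU.

179.0 AU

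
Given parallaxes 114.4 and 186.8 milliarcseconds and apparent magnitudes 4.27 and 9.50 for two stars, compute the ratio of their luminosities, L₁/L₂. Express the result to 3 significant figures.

L₁/L₂ = 330

d₁ = 1/p₁ = 1/0.1144″ = 8.7413 pc; d₂ = 1/p₂ = 1/0.1868″ = 5.3533 pc.
M₁ = m₁ − 5 log₁₀ d₁ + 5 = 4.27 − 4.7079 + 5 = 4.5621.
M₂ = 9.50 − 3.6431 + 5 = 10.8569.
L₁/L₂ = 10^(0.4(M₂ − M₁)) = 10^(0.4 × 6.2948) = 10^2.51792 = 329.55.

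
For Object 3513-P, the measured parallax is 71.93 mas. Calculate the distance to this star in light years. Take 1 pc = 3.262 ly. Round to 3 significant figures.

45.3 light years

p = 71.93 mas = 0.07193 arcsec.
d = 1/p = 1/0.07193 = 13.902 pc.
In light-years: 13.902 × 3.262 = 45.348 ly.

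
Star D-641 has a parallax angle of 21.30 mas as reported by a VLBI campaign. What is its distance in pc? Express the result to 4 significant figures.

p = 21.30 mas = 0.02130 arcsec.
d = 1/p = 1/0.02130 = 46.948 pc.

46.95 pc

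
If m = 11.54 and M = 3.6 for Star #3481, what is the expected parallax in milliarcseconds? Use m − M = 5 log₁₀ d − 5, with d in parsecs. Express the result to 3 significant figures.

2.58 mas

m − M = 11.54 − 3.6 = 7.94.
d = 10^((m−M)/5 + 1) = 10^2.588 = 387.26 pc.
p = 1/d = 1/387.26 = 0.0025822 arcsec = 2.5822 mas.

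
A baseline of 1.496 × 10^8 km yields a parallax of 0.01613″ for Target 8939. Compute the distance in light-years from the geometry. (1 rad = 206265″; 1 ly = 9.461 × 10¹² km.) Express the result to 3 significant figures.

θ = 0.01613″ = 0.01613/206265 = 7.8200 × 10^-8 rad.
d = B/θ = (1.496 × 10^8) / (7.8200 × 10^-8) = 1.9130 × 10^15 km = (1.9130 × 10^15) / (9.461 × 10^12) ly = 202.2 ly.

202 ly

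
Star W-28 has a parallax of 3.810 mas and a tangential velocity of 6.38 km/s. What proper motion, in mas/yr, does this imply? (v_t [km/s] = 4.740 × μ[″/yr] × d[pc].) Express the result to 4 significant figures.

d = 1/p = 1/0.003810″ = 262.47 pc.
μ = v_t / (4.74 d) = 6.38 / (4.74 × 262.47) = 6.38 / 1244.1 = 0.0051282 ″/yr = 5.1282 mas/yr.

5.128 mas/yr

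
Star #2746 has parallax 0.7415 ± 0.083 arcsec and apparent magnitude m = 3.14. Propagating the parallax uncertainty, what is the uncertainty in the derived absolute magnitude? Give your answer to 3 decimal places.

M = m − 5 log₁₀ d + 5 = m + 5 log₁₀ p + 5, so ∂M/∂p = 5/(p ln 10).
σ_M = (5/ln 10) · (σ_p/p) = 2.1715 × 0.083/0.7415 = 2.1715 × 0.11194 = 0.24308.

σ_M = 0.243 mag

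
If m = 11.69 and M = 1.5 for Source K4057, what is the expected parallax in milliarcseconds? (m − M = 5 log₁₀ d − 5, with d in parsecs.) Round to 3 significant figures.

0.916 mas

m − M = 11.69 − 1.5 = 10.19.
d = 10^((m−M)/5 + 1) = 10^3.038 = 1091.4 pc.
p = 1/d = 1/1091.4 = 0.00091625 arcsec = 0.91625 mas.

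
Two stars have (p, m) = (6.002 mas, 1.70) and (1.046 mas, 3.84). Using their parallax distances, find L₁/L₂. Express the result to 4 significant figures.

d₁ = 1/p₁ = 1/0.006002″ = 166.61 pc; d₂ = 1/p₂ = 1/0.001046″ = 956.02 pc.
M₁ = m₁ − 5 log₁₀ d₁ + 5 = 1.70 − 11.1085 + 5 = -4.4085.
M₂ = 3.84 − 14.9023 + 5 = -6.0623.
L₁/L₂ = 10^(0.4(M₂ − M₁)) = 10^(0.4 × (-1.6538)) = 10^(-0.66152) = 0.21801.

L₁/L₂ = 0.2180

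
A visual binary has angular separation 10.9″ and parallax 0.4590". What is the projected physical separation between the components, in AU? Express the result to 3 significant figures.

d = 1/p = 1/0.4590″ = 2.1786 pc.
At distance d (pc), an angle of θ arcsec spans θ·d AU: s = 10.9 × 2.1786 = 23.747 AU.

23.7 AU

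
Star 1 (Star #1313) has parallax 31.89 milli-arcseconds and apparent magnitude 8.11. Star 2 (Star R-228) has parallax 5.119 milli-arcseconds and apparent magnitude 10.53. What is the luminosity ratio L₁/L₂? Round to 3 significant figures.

d₁ = 1/p₁ = 1/0.03189″ = 31.358 pc; d₂ = 1/p₂ = 1/0.005119″ = 195.35 pc.
M₁ = m₁ − 5 log₁₀ d₁ + 5 = 8.11 − 7.4817 + 5 = 5.6283.
M₂ = 10.53 − 11.4541 + 5 = 4.0759.
L₁/L₂ = 10^(0.4(M₂ − M₁)) = 10^(0.4 × (-1.5524)) = 10^(-0.62096) = 0.23935.

L₁/L₂ = 0.239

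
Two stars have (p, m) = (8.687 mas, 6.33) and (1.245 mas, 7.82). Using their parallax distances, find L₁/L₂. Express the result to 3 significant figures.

L₁/L₂ = 0.0810

d₁ = 1/p₁ = 1/0.008687″ = 115.11 pc; d₂ = 1/p₂ = 1/0.001245″ = 803.21 pc.
M₁ = m₁ − 5 log₁₀ d₁ + 5 = 6.33 − 10.3056 + 5 = 1.0244.
M₂ = 7.82 − 14.5241 + 5 = -1.7041.
L₁/L₂ = 10^(0.4(M₂ − M₁)) = 10^(0.4 × (-2.7285)) = 10^(-1.09140) = 0.081021.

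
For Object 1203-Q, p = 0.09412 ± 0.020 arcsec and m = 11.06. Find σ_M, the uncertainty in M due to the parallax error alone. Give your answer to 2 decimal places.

M = m − 5 log₁₀ d + 5 = m + 5 log₁₀ p + 5, so ∂M/∂p = 5/(p ln 10).
σ_M = (5/ln 10) · (σ_p/p) = 2.1715 × 0.020/0.09412 = 2.1715 × 0.21249 = 0.46142.

σ_M = 0.46 mag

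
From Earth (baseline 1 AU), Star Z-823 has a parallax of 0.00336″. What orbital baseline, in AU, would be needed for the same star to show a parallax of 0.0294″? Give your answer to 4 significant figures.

8.750 AU

Parallax scales linearly with baseline: p ∝ B, so B = p_target / p_Earth × 1 AU.
B = 0.0294 / 0.00336 = 8.75 AU.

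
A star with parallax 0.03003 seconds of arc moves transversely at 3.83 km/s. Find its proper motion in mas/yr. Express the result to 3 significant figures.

24.3 mas/yr

d = 1/p = 1/0.03003″ = 33.3 pc.
μ = v_t / (4.74 d) = 3.83 / (4.74 × 33.3) = 3.83 / 157.84 = 0.024265 ″/yr = 24.265 mas/yr.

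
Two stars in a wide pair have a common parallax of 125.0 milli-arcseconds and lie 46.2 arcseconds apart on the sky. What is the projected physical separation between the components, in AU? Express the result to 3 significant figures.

d = 1/p = 1/0.1250″ = 8 pc.
At distance d (pc), an angle of θ arcsec spans θ·d AU: s = 46.2 × 8 = 369.6 AU.

370 AU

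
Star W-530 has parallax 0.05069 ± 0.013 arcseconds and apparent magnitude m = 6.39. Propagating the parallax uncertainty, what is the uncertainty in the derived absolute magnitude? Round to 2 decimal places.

M = m − 5 log₁₀ d + 5 = m + 5 log₁₀ p + 5, so ∂M/∂p = 5/(p ln 10).
σ_M = (5/ln 10) · (σ_p/p) = 2.1715 × 0.013/0.05069 = 2.1715 × 0.25646 = 0.5569.

σ_M = 0.56 mag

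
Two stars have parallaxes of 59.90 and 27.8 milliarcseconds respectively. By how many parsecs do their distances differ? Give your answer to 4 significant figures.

19.28 pc

d_A = 1/0.05990″ = 16.694 pc; d_B = 1/0.02780″ = 35.971 pc.
|d_B − d_A| = |35.971 − 16.694| = 19.277 pc.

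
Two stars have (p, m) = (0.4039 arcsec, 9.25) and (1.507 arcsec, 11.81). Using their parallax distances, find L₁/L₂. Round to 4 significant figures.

d₁ = 1/p₁ = 1/0.4039″ = 2.4759 pc; d₂ = 1/p₂ = 1/1.507″ = 0.66357 pc.
M₁ = m₁ − 5 log₁₀ d₁ + 5 = 9.25 − 1.9687 + 5 = 12.2813.
M₂ = 11.81 − (-0.8906) + 5 = 17.7006.
L₁/L₂ = 10^(0.4(M₂ − M₁)) = 10^(0.4 × 5.4193) = 10^2.16772 = 147.14.

L₁/L₂ = 147.1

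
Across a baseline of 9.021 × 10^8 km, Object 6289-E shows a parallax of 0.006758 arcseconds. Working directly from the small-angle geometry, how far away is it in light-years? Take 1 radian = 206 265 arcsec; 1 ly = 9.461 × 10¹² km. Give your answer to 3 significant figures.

θ = 0.006758″ = 0.006758/206265 = 3.2764 × 10^-8 rad.
d = B/θ = (9.021 × 10^8) / (3.2764 × 10^-8) = 2.7533 × 10^16 km = (2.7533 × 10^16) / (9.461 × 10^12) ly = 2910.2 ly.

2910 ly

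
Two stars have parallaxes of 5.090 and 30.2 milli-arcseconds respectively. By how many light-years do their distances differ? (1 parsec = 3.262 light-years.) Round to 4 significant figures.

532.9 ly

d_A = 1/0.005090″ = 196.46 pc; d_B = 1/0.03020″ = 33.113 pc.
|d_B − d_A| = |33.113 − 196.46| = 163.35 pc = 163.35 × 3.262 ly = 532.85 ly.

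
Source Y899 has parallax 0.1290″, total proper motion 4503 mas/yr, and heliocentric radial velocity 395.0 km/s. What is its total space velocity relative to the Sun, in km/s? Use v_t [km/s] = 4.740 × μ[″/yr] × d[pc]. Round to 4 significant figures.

428.3 km/s

d = 1/p = 1/0.1290″ = 7.7519 pc.
μ = 4503 mas/yr = 4.503 ″/yr.
v_t = 4.740 μ d = 4.740 × 4.503 × 7.7519 = 165.46 km/s.
v = √(v_r² + v_t²) = √(395.0² + 165.46²) = √183402 = 428.25 km/s.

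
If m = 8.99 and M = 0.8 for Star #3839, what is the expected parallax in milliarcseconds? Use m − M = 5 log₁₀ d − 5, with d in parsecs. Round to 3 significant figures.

2.30 mas

m − M = 8.99 − 0.8 = 8.19.
d = 10^((m−M)/5 + 1) = 10^2.638 = 434.51 pc.
p = 1/d = 1/434.51 = 0.0023014 arcsec = 2.3014 mas.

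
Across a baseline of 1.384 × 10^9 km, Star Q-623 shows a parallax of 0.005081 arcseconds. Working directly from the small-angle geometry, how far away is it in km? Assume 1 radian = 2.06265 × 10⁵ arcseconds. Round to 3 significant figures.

θ = 0.005081″ = 0.005081/206265 = 2.4633 × 10^-8 rad.
d = B/θ = (1.384 × 10^9) / (2.4633 × 10^-8) = 5.6185 × 10^16 km.

5.62 × 10^16 km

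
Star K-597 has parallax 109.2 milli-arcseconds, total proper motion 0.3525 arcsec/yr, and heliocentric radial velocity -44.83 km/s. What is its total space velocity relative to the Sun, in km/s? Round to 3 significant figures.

47.4 km/s

d = 1/p = 1/0.1092″ = 9.1575 pc.
v_t = 4.740 μ d = 4.740 × 0.3525 × 9.1575 = 15.301 km/s.
v = √(v_r² + v_t²) = √((-44.83)² + 15.301²) = √2243.85 = 47.369 km/s.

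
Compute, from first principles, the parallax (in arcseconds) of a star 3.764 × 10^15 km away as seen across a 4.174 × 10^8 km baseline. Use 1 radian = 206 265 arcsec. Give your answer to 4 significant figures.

0.02287 arcsec

θ ≈ B/d = (4.174 × 10^8) / (3.764 × 10^15) = 1.1089 × 10^-7 rad.
In arcseconds: 1.1089 × 10^-7 × 206265 = 0.022873″.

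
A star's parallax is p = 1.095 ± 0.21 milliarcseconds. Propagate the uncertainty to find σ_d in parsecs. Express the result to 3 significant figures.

175 pc

d = 1/p, so σ_d = σ_p / p².
σ_d = 0.000210 / (0.001095)² = 0.000210 / 0.000001199 = 175.15 pc.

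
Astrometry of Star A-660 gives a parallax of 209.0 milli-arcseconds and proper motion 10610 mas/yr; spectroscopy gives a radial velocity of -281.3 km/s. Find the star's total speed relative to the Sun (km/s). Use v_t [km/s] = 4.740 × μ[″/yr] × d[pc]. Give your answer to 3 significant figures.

d = 1/p = 1/0.2090″ = 4.7847 pc.
μ = 10610 mas/yr = 10.61 ″/yr.
v_t = 4.740 μ d = 4.740 × 10.61 × 4.7847 = 240.63 km/s.
v = √(v_r² + v_t²) = √((-281.3)² + 240.63²) = √137032 = 370.18 km/s.

370 km/s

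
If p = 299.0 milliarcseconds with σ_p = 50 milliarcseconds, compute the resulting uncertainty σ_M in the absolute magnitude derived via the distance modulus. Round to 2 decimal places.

σ_M = 0.36 mag

M = m − 5 log₁₀ d + 5 = m + 5 log₁₀ p + 5, so ∂M/∂p = 5/(p ln 10).
σ_M = (5/ln 10) · (σ_p/p) = 2.1715 × 50/299.0 = 2.1715 × 0.16722 = 0.36312.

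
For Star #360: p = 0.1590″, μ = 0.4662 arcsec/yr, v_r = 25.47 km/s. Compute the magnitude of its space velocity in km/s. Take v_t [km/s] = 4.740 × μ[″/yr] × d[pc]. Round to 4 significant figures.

29.02 km/s

d = 1/p = 1/0.1590″ = 6.2893 pc.
v_t = 4.740 μ d = 4.740 × 0.4662 × 6.2893 = 13.898 km/s.
v = √(v_r² + v_t²) = √(25.47² + 13.898²) = √841.875 = 29.015 km/s.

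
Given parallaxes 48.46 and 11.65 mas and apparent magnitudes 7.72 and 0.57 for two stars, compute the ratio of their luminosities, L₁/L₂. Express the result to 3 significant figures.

d₁ = 1/p₁ = 1/0.04846″ = 20.636 pc; d₂ = 1/p₂ = 1/0.01165″ = 85.837 pc.
M₁ = m₁ − 5 log₁₀ d₁ + 5 = 7.72 − 6.5731 + 5 = 6.1469.
M₂ = 0.57 − 9.6684 + 5 = -4.0984.
L₁/L₂ = 10^(0.4(M₂ − M₁)) = 10^(0.4 × (-10.2453)) = 10^(-4.09812) = 0.000079777.

L₁/L₂ = 7.98 × 10^-5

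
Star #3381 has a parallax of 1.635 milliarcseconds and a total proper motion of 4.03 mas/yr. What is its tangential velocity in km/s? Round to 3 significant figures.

d = 1/p = 1/0.001635″ = 611.62 pc.
μ = 4.03 mas/yr = 0.00403 ″/yr.
v_t = 4.74 × μ × d = 4.74 × 0.00403 × 611.62 = 11.683 km/s.

11.7 km/s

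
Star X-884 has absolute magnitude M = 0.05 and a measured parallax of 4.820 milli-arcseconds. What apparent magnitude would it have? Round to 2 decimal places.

d = 1/p = 1/0.004820″ = 207.47 pc.
m − M = 5 log₁₀ d − 5 = 5 log₁₀(207.47) − 5 = 11.5848 − 5 = 6.5848.
m = M + (m − M) = 0.05 + 6.5848 = 6.63.

m = 6.63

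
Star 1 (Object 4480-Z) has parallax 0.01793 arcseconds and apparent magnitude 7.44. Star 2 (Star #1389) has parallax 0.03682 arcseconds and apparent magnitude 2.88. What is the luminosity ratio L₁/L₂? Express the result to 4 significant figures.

d₁ = 1/p₁ = 1/0.01793″ = 55.772 pc; d₂ = 1/p₂ = 1/0.03682″ = 27.159 pc.
M₁ = m₁ − 5 log₁₀ d₁ + 5 = 7.44 − 8.7321 + 5 = 3.7079.
M₂ = 2.88 − 7.1696 + 5 = 0.7104.
L₁/L₂ = 10^(0.4(M₂ − M₁)) = 10^(0.4 × (-2.9975)) = 10^(-1.19900) = 0.063241.

L₁/L₂ = 0.06324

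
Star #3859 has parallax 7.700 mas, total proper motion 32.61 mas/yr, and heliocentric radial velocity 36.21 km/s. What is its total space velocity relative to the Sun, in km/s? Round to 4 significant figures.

41.40 km/s

d = 1/p = 1/0.007700″ = 129.87 pc.
μ = 32.61 mas/yr = 0.03261 ″/yr.
v_t = 4.740 μ d = 4.740 × 0.03261 × 129.87 = 20.074 km/s.
v = √(v_r² + v_t²) = √(36.21² + 20.074²) = √1714.13 = 41.402 km/s.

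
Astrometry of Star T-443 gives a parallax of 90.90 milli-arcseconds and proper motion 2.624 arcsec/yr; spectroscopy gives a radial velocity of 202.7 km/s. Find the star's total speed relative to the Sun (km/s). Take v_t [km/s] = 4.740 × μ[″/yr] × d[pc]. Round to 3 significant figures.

d = 1/p = 1/0.09090″ = 11.001 pc.
v_t = 4.740 μ d = 4.740 × 2.624 × 11.001 = 136.83 km/s.
v = √(v_r² + v_t²) = √(202.7² + 136.83²) = √59809.7 = 244.56 km/s.

245 km/s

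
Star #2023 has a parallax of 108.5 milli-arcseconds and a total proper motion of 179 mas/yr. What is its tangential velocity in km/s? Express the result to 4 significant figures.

7.820 km/s

d = 1/p = 1/0.1085″ = 9.2166 pc.
μ = 179 mas/yr = 0.179 ″/yr.
v_t = 4.74 × μ × d = 4.74 × 0.179 × 9.2166 = 7.8199 km/s.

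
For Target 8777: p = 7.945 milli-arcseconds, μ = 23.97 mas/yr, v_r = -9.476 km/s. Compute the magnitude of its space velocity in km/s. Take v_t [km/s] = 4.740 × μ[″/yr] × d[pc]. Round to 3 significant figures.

d = 1/p = 1/0.007945″ = 125.87 pc.
μ = 23.97 mas/yr = 0.02397 ″/yr.
v_t = 4.740 μ d = 4.740 × 0.02397 × 125.87 = 14.301 km/s.
v = √(v_r² + v_t²) = √((-9.476)² + 14.301²) = √294.313 = 17.156 km/s.

17.2 km/s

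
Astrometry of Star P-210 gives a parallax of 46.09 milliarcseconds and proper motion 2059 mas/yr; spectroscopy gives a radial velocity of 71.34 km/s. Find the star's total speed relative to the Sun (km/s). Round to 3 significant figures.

d = 1/p = 1/0.04609″ = 21.697 pc.
μ = 2059 mas/yr = 2.059 ″/yr.
v_t = 4.740 μ d = 4.740 × 2.059 × 21.697 = 211.76 km/s.
v = √(v_r² + v_t²) = √(71.34² + 211.76²) = √49931.7 = 223.45 km/s.

223 km/s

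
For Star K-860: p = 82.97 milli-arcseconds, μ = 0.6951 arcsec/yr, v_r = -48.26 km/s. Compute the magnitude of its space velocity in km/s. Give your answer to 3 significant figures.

d = 1/p = 1/0.08297″ = 12.053 pc.
v_t = 4.740 μ d = 4.740 × 0.6951 × 12.053 = 39.712 km/s.
v = √(v_r² + v_t²) = √((-48.26)² + 39.712²) = √3906.07 = 62.499 km/s.

62.5 km/s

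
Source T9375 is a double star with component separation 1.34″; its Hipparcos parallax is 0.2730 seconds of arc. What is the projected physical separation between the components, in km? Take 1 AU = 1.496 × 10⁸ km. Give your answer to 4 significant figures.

7.343 × 10^8 km

d = 1/p = 1/0.2730″ = 3.663 pc.
At distance d (pc), an angle of θ arcsec spans θ·d AU: s = 1.34 × 3.663 = 4.9084 AU.
= 4.9084 × 1.496 × 10⁸ km = 7.3430 × 10^8 km.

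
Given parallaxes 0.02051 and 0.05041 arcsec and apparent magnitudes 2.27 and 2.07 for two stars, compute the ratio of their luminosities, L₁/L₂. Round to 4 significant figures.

L₁/L₂ = 5.025

d₁ = 1/p₁ = 1/0.02051″ = 48.757 pc; d₂ = 1/p₂ = 1/0.05041″ = 19.837 pc.
M₁ = m₁ − 5 log₁₀ d₁ + 5 = 2.27 − 8.4402 + 5 = -1.1702.
M₂ = 2.07 − 6.4874 + 5 = 0.5826.
L₁/L₂ = 10^(0.4(M₂ − M₁)) = 10^(0.4 × 1.7528) = 10^0.70112 = 5.0248.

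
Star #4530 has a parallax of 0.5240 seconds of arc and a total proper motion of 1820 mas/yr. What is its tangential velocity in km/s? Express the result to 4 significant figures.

16.46 km/s

d = 1/p = 1/0.5240″ = 1.9084 pc.
μ = 1820 mas/yr = 1.82 ″/yr.
v_t = 4.74 × μ × d = 4.74 × 1.82 × 1.9084 = 16.463 km/s.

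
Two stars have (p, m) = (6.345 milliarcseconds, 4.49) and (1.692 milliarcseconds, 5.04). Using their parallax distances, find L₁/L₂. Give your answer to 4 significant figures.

L₁/L₂ = 0.1180

d₁ = 1/p₁ = 1/0.006345″ = 157.6 pc; d₂ = 1/p₂ = 1/0.001692″ = 591.02 pc.
M₁ = m₁ − 5 log₁₀ d₁ + 5 = 4.49 − 10.9878 + 5 = -1.4978.
M₂ = 5.04 − 13.8580 + 5 = -3.8180.
L₁/L₂ = 10^(0.4(M₂ − M₁)) = 10^(0.4 × (-2.3202)) = 10^(-0.92808) = 0.11801.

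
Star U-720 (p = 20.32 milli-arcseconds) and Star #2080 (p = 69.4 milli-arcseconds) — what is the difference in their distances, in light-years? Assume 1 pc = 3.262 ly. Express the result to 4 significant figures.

d_A = 1/0.02032″ = 49.213 pc; d_B = 1/0.06940″ = 14.409 pc.
|d_B − d_A| = |14.409 − 49.213| = 34.804 pc = 34.804 × 3.262 ly = 113.53 ly.

113.5 ly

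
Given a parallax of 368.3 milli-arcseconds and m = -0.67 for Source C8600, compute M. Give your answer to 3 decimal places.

M = 2.161

d = 1/p = 1/0.3683″ = 2.7152 pc.
m − M = 5 log₁₀(2.7152) − 5 = 2.1690 − 5 = -2.8310.
M = m − (m − M) = -0.67 − (-2.8310) = 2.161.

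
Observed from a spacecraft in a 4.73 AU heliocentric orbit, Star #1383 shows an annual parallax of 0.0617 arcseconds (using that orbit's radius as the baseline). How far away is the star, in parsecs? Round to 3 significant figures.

With baseline B (in AU) and parallax p (in arcsec), d = B/p parsecs.
d = 4.73 / 0.0617 = 76.661 pc.

76.7 pc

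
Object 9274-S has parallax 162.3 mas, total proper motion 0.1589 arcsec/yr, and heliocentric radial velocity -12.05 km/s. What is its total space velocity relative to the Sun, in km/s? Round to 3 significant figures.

d = 1/p = 1/0.1623″ = 6.1614 pc.
v_t = 4.740 μ d = 4.740 × 0.1589 × 6.1614 = 4.6407 km/s.
v = √(v_r² + v_t²) = √((-12.05)² + 4.6407²) = √166.739 = 12.913 km/s.

12.9 km/s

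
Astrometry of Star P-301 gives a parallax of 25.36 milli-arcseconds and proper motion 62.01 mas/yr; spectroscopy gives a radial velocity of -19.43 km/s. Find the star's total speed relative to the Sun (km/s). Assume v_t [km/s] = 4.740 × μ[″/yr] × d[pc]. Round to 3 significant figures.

22.6 km/s

d = 1/p = 1/0.02536″ = 39.432 pc.
μ = 62.01 mas/yr = 0.06201 ″/yr.
v_t = 4.740 μ d = 4.740 × 0.06201 × 39.432 = 11.59 km/s.
v = √(v_r² + v_t²) = √((-19.43)² + 11.59²) = √511.853 = 22.624 km/s.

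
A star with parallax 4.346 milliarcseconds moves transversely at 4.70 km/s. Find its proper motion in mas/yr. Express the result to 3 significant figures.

d = 1/p = 1/0.004346″ = 230.1 pc.
μ = v_t / (4.74 d) = 4.70 / (4.74 × 230.1) = 4.70 / 1090.7 = 0.0043092 ″/yr = 4.3092 mas/yr.

4.31 mas/yr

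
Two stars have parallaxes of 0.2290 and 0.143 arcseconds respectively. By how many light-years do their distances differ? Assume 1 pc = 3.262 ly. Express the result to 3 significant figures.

d_A = 1/0.2290″ = 4.3668 pc; d_B = 1/0.1430″ = 6.993 pc.
|d_B − d_A| = |6.993 − 4.3668| = 2.6262 pc = 2.6262 × 3.262 ly = 8.5667 ly.

8.57 ly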